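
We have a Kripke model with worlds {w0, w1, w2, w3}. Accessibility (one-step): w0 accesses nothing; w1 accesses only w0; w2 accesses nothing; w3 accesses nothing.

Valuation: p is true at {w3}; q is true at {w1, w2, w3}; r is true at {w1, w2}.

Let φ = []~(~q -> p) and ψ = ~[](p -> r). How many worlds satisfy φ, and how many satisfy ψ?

For []~(~q -> p):
w0: no successors, so []~(~q -> p) holds vacuously. ✓
w1: successors {w0}; ~(~q -> p) there: w0:T. ✓
w2: no successors, so []~(~q -> p) holds vacuously. ✓
w3: no successors, so []~(~q -> p) holds vacuously. ✓
— 4 worlds.
For ~[](p -> r):
w0: [](p -> r) is T. ✗
w1: [](p -> r) is T. ✗
w2: [](p -> r) is T. ✗
w3: [](p -> r) is T. ✗
— 0 worlds.

4 and 0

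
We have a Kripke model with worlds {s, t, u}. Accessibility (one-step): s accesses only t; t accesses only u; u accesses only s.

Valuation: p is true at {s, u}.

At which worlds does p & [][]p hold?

{s}

s: p is T, [][]p is T. ✓
t: p is F, [][]p is T. ✗
u: p is T, [][]p is F. ✗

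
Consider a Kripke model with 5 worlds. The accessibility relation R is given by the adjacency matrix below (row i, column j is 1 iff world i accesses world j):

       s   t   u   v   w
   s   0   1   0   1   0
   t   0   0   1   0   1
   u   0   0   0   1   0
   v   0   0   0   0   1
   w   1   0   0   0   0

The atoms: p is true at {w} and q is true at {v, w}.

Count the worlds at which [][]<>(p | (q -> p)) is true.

s: successors {t, v}; []<>(p | (q -> p)) there: t:F, v:T. ✗
t: successors {u, w}; []<>(p | (q -> p)) there: u:T, w:T. ✓
u: successors {v}; []<>(p | (q -> p)) there: v:T. ✓
v: successors {w}; []<>(p | (q -> p)) there: w:T. ✓
w: successors {s}; []<>(p | (q -> p)) there: s:T. ✓
Satisfying worlds: {t, u, v, w}.

4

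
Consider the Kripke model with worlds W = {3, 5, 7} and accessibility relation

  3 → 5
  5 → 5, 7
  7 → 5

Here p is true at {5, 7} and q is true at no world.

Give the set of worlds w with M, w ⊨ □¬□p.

3: successors {5}; ¬□p there: 5:F. ✗
5: successors {5, 7}; ¬□p there: 5:F, 7:F. ✗
7: successors {5}; ¬□p there: 5:F. ✗

∅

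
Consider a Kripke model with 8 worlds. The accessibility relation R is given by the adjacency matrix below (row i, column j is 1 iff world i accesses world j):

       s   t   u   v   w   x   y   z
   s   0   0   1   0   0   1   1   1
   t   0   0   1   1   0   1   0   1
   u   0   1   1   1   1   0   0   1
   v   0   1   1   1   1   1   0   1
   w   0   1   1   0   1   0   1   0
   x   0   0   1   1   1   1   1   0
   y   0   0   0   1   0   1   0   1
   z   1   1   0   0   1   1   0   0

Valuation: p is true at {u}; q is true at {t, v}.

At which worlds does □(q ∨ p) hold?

s: successors {u, x, y, z}; q ∨ p there: u:T, x:F, y:F, z:F. ✗
t: successors {u, v, x, z}; q ∨ p there: u:T, v:T, x:F, z:F. ✗
u: successors {t, u, v, w, z}; q ∨ p there: t:T, u:T, v:T, w:F, z:F. ✗
v: successors {t, u, v, w, x, z}; q ∨ p there: t:T, u:T, v:T, w:F, x:F, z:F. ✗
w: successors {t, u, w, y}; q ∨ p there: t:T, u:T, w:F, y:F. ✗
x: successors {u, v, w, x, y}; q ∨ p there: u:T, v:T, w:F, x:F, y:F. ✗
y: successors {v, x, z}; q ∨ p there: v:T, x:F, z:F. ✗
z: successors {s, t, w, x}; q ∨ p there: s:F, t:T, w:F, x:F. ✗

∅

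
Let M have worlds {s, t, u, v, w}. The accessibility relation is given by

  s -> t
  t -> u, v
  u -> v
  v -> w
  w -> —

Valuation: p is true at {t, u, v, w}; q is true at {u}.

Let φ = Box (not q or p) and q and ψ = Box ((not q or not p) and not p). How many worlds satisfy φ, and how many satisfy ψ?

For Box (not q or p) and q:
s: Box (not q or p) is T, q is F. ✗
t: Box (not q or p) is T, q is F. ✗
u: Box (not q or p) is T, q is T. ✓
v: Box (not q or p) is T, q is F. ✗
w: Box (not q or p) is T, q is F. ✗
— 1 world.
For Box ((not q or not p) and not p):
s: successors {t}; (not q or not p) and not p there: t:F. ✗
t: successors {u, v}; (not q or not p) and not p there: u:F, v:F. ✗
u: successors {v}; (not q or not p) and not p there: v:F. ✗
v: successors {w}; (not q or not p) and not p there: w:F. ✗
w: no successors, so Box ((not q or not p) and not p) holds vacuously. ✓
— 1 world.

1 and 1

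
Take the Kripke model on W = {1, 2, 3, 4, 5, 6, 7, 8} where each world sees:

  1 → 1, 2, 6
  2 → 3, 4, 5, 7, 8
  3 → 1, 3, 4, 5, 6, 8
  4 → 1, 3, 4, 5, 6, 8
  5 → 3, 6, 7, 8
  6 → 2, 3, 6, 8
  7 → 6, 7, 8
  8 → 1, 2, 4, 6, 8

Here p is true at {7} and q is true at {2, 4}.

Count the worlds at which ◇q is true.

6

1: successors {1, 2, 6}; q there: 1:F, 2:T, 6:F. ✓
2: successors {3, 4, 5, 7, 8}; q there: 3:F, 4:T, 5:F, 7:F, 8:F. ✓
3: successors {1, 3, 4, 5, 6, 8}; q there: 1:F, 3:F, 4:T, 5:F, 6:F, 8:F. ✓
4: successors {1, 3, 4, 5, 6, 8}; q there: 1:F, 3:F, 4:T, 5:F, 6:F, 8:F. ✓
5: successors {3, 6, 7, 8}; q there: 3:F, 6:F, 7:F, 8:F. ✗
6: successors {2, 3, 6, 8}; q there: 2:T, 3:F, 6:F, 8:F. ✓
7: successors {6, 7, 8}; q there: 6:F, 7:F, 8:F. ✗
8: successors {1, 2, 4, 6, 8}; q there: 1:F, 2:T, 4:T, 6:F, 8:F. ✓
Satisfying worlds: {1, 2, 3, 4, 6, 8}.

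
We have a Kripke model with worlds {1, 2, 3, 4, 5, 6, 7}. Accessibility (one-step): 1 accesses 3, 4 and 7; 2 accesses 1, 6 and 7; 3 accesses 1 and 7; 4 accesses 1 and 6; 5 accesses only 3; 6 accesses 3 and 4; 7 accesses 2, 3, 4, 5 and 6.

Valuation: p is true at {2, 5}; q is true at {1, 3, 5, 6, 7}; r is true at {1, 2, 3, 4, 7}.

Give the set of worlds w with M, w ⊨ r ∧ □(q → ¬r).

∅

1: r is T, □(q → ¬r) is F. ✗
2: r is T, □(q → ¬r) is F. ✗
3: r is T, □(q → ¬r) is F. ✗
4: r is T, □(q → ¬r) is F. ✗
5: r is F, □(q → ¬r) is F. ✗
6: r is F, □(q → ¬r) is F. ✗
7: r is T, □(q → ¬r) is F. ✗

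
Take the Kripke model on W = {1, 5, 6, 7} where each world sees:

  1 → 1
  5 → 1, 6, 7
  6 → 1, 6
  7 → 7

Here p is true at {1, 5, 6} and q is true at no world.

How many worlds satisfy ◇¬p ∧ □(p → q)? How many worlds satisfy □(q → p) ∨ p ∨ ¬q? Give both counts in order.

1 and 4

For ◇¬p ∧ □(p → q):
1: ◇¬p is F, □(p → q) is F. ✗
5: ◇¬p is T, □(p → q) is F. ✗
6: ◇¬p is F, □(p → q) is F. ✗
7: ◇¬p is T, □(p → q) is T. ✓
— 1 world.
For □(q → p) ∨ p ∨ ¬q:
1: □(q → p) is T, p ∨ ¬q is T. ✓
5: □(q → p) is T, p ∨ ¬q is T. ✓
6: □(q → p) is T, p ∨ ¬q is T. ✓
7: □(q → p) is T, p ∨ ¬q is T. ✓
— 4 worlds.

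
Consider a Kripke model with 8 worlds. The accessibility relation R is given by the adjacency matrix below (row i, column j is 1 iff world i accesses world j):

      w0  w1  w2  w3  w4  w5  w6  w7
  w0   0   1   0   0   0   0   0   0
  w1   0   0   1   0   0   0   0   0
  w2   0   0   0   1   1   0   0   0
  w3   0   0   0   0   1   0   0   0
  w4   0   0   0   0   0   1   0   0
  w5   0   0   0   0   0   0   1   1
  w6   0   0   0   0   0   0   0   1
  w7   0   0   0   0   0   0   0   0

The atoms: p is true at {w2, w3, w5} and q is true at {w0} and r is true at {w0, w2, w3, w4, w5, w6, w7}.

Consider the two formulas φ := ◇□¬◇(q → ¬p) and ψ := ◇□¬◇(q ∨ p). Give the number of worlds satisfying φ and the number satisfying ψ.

For ◇□¬◇(q → ¬p):
w0: successors {w1}; □¬◇(q → ¬p) there: w1:F. ✗
w1: successors {w2}; □¬◇(q → ¬p) there: w2:F. ✗
w2: successors {w3, w4}; □¬◇(q → ¬p) there: w3:F, w4:F. ✗
w3: successors {w4}; □¬◇(q → ¬p) there: w4:F. ✗
w4: successors {w5}; □¬◇(q → ¬p) there: w5:F. ✗
w5: successors {w6, w7}; □¬◇(q → ¬p) there: w6:T, w7:T. ✓
w6: successors {w7}; □¬◇(q → ¬p) there: w7:T. ✓
w7: no successors, so ◇□¬◇(q → ¬p) fails. ✗
— 2 worlds.
For ◇□¬◇(q ∨ p):
w0: successors {w1}; □¬◇(q ∨ p) there: w1:F. ✗
w1: successors {w2}; □¬◇(q ∨ p) there: w2:F. ✗
w2: successors {w3, w4}; □¬◇(q ∨ p) there: w3:F, w4:T. ✓
w3: successors {w4}; □¬◇(q ∨ p) there: w4:T. ✓
w4: successors {w5}; □¬◇(q ∨ p) there: w5:T. ✓
w5: successors {w6, w7}; □¬◇(q ∨ p) there: w6:T, w7:T. ✓
w6: successors {w7}; □¬◇(q ∨ p) there: w7:T. ✓
w7: no successors, so ◇□¬◇(q ∨ p) fails. ✗
— 5 worlds.

2 and 5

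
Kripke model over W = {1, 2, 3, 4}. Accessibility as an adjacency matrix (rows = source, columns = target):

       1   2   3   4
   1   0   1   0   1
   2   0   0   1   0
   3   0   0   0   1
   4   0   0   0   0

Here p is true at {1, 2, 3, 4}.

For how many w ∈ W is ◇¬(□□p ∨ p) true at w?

0

1: successors {2, 4}; ¬(□□p ∨ p) there: 2:F, 4:F. ✗
2: successors {3}; ¬(□□p ∨ p) there: 3:F. ✗
3: successors {4}; ¬(□□p ∨ p) there: 4:F. ✗
4: no successors, so ◇¬(□□p ∨ p) fails. ✗
Satisfying worlds: ∅.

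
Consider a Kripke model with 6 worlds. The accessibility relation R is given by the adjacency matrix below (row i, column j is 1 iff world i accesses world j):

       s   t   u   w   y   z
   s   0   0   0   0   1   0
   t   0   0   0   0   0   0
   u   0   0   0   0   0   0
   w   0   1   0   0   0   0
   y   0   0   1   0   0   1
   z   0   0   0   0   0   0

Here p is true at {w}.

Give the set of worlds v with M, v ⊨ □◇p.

s: successors {y}; ◇p there: y:F. ✗
t: no successors, so □◇p holds vacuously. ✓
u: no successors, so □◇p holds vacuously. ✓
w: successors {t}; ◇p there: t:F. ✗
y: successors {u, z}; ◇p there: u:F, z:F. ✗
z: no successors, so □◇p holds vacuously. ✓

{t, u, z}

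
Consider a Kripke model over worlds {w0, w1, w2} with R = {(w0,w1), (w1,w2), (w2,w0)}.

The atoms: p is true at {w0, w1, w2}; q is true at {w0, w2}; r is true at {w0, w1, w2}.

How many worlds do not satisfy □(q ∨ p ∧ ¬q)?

0

w0: successors {w1}; q ∨ p ∧ ¬q there: w1:T. ✓
w1: successors {w2}; q ∨ p ∧ ¬q there: w2:T. ✓
w2: successors {w0}; q ∨ p ∧ ¬q there: w0:T. ✓
Satisfying worlds: {w0, w1, w2}.
So □(q ∨ p ∧ ¬q) fails at the other 0 worlds.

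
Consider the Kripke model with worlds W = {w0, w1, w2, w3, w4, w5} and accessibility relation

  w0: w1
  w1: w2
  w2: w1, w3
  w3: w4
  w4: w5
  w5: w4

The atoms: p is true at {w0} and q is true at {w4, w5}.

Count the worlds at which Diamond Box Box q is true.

4

w0: successors {w1}; Box Box q there: w1:F. ✗
w1: successors {w2}; Box Box q there: w2:F. ✗
w2: successors {w1, w3}; Box Box q there: w1:F, w3:T. ✓
w3: successors {w4}; Box Box q there: w4:T. ✓
w4: successors {w5}; Box Box q there: w5:T. ✓
w5: successors {w4}; Box Box q there: w4:T. ✓
Satisfying worlds: {w2, w3, w4, w5}.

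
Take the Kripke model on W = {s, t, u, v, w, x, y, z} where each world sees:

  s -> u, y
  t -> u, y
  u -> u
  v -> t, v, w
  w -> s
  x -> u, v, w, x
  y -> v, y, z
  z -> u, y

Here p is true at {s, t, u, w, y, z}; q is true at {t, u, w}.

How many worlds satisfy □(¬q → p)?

s: successors {u, y}; ¬q → p there: u:T, y:T. ✓
t: successors {u, y}; ¬q → p there: u:T, y:T. ✓
u: successors {u}; ¬q → p there: u:T. ✓
v: successors {t, v, w}; ¬q → p there: t:T, v:F, w:T. ✗
w: successors {s}; ¬q → p there: s:T. ✓
x: successors {u, v, w, x}; ¬q → p there: u:T, v:F, w:T, x:F. ✗
y: successors {v, y, z}; ¬q → p there: v:F, y:T, z:T. ✗
z: successors {u, y}; ¬q → p there: u:T, y:T. ✓
Satisfying worlds: {s, t, u, w, z}.

5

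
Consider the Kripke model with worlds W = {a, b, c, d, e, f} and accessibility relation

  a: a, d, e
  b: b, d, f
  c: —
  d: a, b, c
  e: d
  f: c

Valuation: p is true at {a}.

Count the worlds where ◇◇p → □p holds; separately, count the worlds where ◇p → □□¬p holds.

For ◇◇p → □p:
a: ◇◇p is T, □p is F. ✗
b: ◇◇p is T, □p is F. ✗
c: ◇◇p is F, □p is T. ✓
d: ◇◇p is T, □p is F. ✗
e: ◇◇p is T, □p is F. ✗
f: ◇◇p is F, □p is F. ✓
— 2 worlds.
For ◇p → □□¬p:
a: ◇p is T, □□¬p is F. ✗
b: ◇p is F, □□¬p is F. ✓
c: ◇p is F, □□¬p is T. ✓
d: ◇p is T, □□¬p is F. ✗
e: ◇p is F, □□¬p is F. ✓
f: ◇p is F, □□¬p is T. ✓
— 4 worlds.

2 and 4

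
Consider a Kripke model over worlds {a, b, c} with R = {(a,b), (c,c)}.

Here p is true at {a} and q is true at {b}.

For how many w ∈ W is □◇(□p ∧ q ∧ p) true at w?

a: successors {b}; ◇(□p ∧ q ∧ p) there: b:F. ✗
b: no successors, so □◇(□p ∧ q ∧ p) holds vacuously. ✓
c: successors {c}; ◇(□p ∧ q ∧ p) there: c:F. ✗
Satisfying worlds: {b}.

1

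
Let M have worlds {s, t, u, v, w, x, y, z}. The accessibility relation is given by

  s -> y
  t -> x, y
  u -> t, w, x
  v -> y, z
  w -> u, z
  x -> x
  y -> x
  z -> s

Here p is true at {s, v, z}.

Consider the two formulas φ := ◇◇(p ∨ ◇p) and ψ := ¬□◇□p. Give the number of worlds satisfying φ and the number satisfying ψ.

3 and 8

For ◇◇(p ∨ ◇p):
s: successors {y}; ◇(p ∨ ◇p) there: y:F. ✗
t: successors {x, y}; ◇(p ∨ ◇p) there: x:F, y:F. ✗
u: successors {t, w, x}; ◇(p ∨ ◇p) there: t:F, w:T, x:F. ✓
v: successors {y, z}; ◇(p ∨ ◇p) there: y:F, z:T. ✓
w: successors {u, z}; ◇(p ∨ ◇p) there: u:T, z:T. ✓
x: successors {x}; ◇(p ∨ ◇p) there: x:F. ✗
y: successors {x}; ◇(p ∨ ◇p) there: x:F. ✗
z: successors {s}; ◇(p ∨ ◇p) there: s:F. ✗
— 3 worlds.
For ¬□◇□p:
s: □◇□p is F. ✓
t: □◇□p is F. ✓
u: □◇□p is F. ✓
v: □◇□p is F. ✓
w: □◇□p is F. ✓
x: □◇□p is F. ✓
y: □◇□p is F. ✓
z: □◇□p is F. ✓
— 8 worlds.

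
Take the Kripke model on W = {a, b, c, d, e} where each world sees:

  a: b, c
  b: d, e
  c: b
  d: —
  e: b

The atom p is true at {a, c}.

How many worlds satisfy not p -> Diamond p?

a: not p is F, Diamond p is T. ✓
b: not p is T, Diamond p is F. ✗
c: not p is F, Diamond p is F. ✓
d: not p is T, Diamond p is F. ✗
e: not p is T, Diamond p is F. ✗
Satisfying worlds: {a, c}.

2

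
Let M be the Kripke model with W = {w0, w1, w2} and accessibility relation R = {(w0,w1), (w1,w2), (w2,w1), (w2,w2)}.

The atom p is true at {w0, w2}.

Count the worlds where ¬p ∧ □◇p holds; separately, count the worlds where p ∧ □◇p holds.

For ¬p ∧ □◇p:
w0: ¬p is F, □◇p is T. ✗
w1: ¬p is T, □◇p is T. ✓
w2: ¬p is F, □◇p is T. ✗
— 1 world.
For p ∧ □◇p:
w0: p is T, □◇p is T. ✓
w1: p is F, □◇p is T. ✗
w2: p is T, □◇p is T. ✓
— 2 worlds.

1 and 2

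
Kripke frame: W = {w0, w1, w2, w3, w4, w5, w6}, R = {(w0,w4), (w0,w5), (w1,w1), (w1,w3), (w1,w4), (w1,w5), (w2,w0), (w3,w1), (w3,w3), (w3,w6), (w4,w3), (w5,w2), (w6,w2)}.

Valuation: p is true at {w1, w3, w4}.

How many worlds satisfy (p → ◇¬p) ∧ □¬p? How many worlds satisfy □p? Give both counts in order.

For (p → ◇¬p) ∧ □¬p:
w0: p → ◇¬p is T, □¬p is F. ✗
w1: p → ◇¬p is T, □¬p is F. ✗
w2: p → ◇¬p is T, □¬p is T. ✓
w3: p → ◇¬p is T, □¬p is F. ✗
w4: p → ◇¬p is F, □¬p is F. ✗
w5: p → ◇¬p is T, □¬p is T. ✓
w6: p → ◇¬p is T, □¬p is T. ✓
— 3 worlds.
For □p:
w0: successors {w4, w5}; p there: w4:T, w5:F. ✗
w1: successors {w1, w3, w4, w5}; p there: w1:T, w3:T, w4:T, w5:F. ✗
w2: successors {w0}; p there: w0:F. ✗
w3: successors {w1, w3, w6}; p there: w1:T, w3:T, w6:F. ✗
w4: successors {w3}; p there: w3:T. ✓
w5: successors {w2}; p there: w2:F. ✗
w6: successors {w2}; p there: w2:F. ✗
— 1 world.

3 and 1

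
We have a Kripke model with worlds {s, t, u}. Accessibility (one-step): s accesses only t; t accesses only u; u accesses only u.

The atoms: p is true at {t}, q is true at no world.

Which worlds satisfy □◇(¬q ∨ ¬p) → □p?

s: □◇(¬q ∨ ¬p) is T, □p is T. ✓
t: □◇(¬q ∨ ¬p) is T, □p is F. ✗
u: □◇(¬q ∨ ¬p) is T, □p is F. ✗

{s}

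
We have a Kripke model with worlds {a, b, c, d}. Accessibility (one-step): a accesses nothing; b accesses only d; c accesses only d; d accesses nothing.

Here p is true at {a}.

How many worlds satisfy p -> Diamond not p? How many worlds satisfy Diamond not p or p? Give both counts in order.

3 and 3

For p -> Diamond not p:
a: p is T, Diamond not p is F. ✗
b: p is F, Diamond not p is T. ✓
c: p is F, Diamond not p is T. ✓
d: p is F, Diamond not p is F. ✓
— 3 worlds.
For Diamond not p or p:
a: Diamond not p is F, p is T. ✓
b: Diamond not p is T, p is F. ✓
c: Diamond not p is T, p is F. ✓
d: Diamond not p is F, p is F. ✗
— 3 worlds.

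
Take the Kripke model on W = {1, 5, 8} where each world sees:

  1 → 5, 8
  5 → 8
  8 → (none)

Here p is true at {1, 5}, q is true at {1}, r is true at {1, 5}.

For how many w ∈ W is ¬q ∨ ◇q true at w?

2

1: ¬q is F, ◇q is F. ✗
5: ¬q is T, ◇q is F. ✓
8: ¬q is T, ◇q is F. ✓
Satisfying worlds: {5, 8}.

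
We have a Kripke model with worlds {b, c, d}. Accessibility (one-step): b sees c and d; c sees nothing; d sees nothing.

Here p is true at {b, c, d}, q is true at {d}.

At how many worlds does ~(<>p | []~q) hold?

b: <>p | []~q is T. ✗
c: <>p | []~q is T. ✗
d: <>p | []~q is T. ✗
Satisfying worlds: ∅.

0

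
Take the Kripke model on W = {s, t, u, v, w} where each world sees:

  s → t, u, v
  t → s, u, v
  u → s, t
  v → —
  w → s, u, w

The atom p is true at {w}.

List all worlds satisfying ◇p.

{w}

s: successors {t, u, v}; p there: t:F, u:F, v:F. ✗
t: successors {s, u, v}; p there: s:F, u:F, v:F. ✗
u: successors {s, t}; p there: s:F, t:F. ✗
v: no successors, so ◇p fails. ✗
w: successors {s, u, w}; p there: s:F, u:F, w:T. ✓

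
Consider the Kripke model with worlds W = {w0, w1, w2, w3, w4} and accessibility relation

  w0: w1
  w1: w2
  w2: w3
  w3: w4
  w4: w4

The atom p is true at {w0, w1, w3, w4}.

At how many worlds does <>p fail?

1

w0: successors {w1}; p there: w1:T. ✓
w1: successors {w2}; p there: w2:F. ✗
w2: successors {w3}; p there: w3:T. ✓
w3: successors {w4}; p there: w4:T. ✓
w4: successors {w4}; p there: w4:T. ✓
Satisfying worlds: {w0, w2, w3, w4}.
So <>p fails at the other 1 world.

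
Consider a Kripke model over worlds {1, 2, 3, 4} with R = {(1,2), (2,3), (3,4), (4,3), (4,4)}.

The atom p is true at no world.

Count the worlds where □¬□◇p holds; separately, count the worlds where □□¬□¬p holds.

For □¬□◇p:
1: successors {2}; ¬□◇p there: 2:T. ✓
2: successors {3}; ¬□◇p there: 3:T. ✓
3: successors {4}; ¬□◇p there: 4:T. ✓
4: successors {3, 4}; ¬□◇p there: 3:T, 4:T. ✓
— 4 worlds.
For □□¬□¬p:
1: successors {2}; □¬□¬p there: 2:F. ✗
2: successors {3}; □¬□¬p there: 3:F. ✗
3: successors {4}; □¬□¬p there: 4:F. ✗
4: successors {3, 4}; □¬□¬p there: 3:F, 4:F. ✗
— 0 worlds.

4 and 0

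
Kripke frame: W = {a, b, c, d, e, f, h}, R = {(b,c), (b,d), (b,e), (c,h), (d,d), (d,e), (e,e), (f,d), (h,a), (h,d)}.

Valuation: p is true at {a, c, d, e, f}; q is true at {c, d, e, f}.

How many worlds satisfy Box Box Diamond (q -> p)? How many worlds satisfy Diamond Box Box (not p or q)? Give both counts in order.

For Box Box Diamond (q -> p):
a: no successors, so Box Box Diamond (q -> p) holds vacuously. ✓
b: successors {c, d, e}; Box Diamond (q -> p) there: c:T, d:T, e:T. ✓
c: successors {h}; Box Diamond (q -> p) there: h:F. ✗
d: successors {d, e}; Box Diamond (q -> p) there: d:T, e:T. ✓
e: successors {e}; Box Diamond (q -> p) there: e:T. ✓
f: successors {d}; Box Diamond (q -> p) there: d:T. ✓
h: successors {a, d}; Box Diamond (q -> p) there: a:T, d:T. ✓
— 6 worlds.
For Diamond Box Box (not p or q):
a: no successors, so Diamond Box Box (not p or q) fails. ✗
b: successors {c, d, e}; Box Box (not p or q) there: c:F, d:T, e:T. ✓
c: successors {h}; Box Box (not p or q) there: h:T. ✓
d: successors {d, e}; Box Box (not p or q) there: d:T, e:T. ✓
e: successors {e}; Box Box (not p or q) there: e:T. ✓
f: successors {d}; Box Box (not p or q) there: d:T. ✓
h: successors {a, d}; Box Box (not p or q) there: a:T, d:T. ✓
— 6 worlds.

6 and 6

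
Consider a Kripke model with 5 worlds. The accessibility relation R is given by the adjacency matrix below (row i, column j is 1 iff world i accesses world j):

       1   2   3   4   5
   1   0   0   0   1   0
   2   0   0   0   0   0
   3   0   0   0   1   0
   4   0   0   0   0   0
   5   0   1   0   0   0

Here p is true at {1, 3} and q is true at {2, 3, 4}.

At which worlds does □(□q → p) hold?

1: successors {4}; □q → p there: 4:F. ✗
2: no successors, so □(□q → p) holds vacuously. ✓
3: successors {4}; □q → p there: 4:F. ✗
4: no successors, so □(□q → p) holds vacuously. ✓
5: successors {2}; □q → p there: 2:F. ✗

{2, 4}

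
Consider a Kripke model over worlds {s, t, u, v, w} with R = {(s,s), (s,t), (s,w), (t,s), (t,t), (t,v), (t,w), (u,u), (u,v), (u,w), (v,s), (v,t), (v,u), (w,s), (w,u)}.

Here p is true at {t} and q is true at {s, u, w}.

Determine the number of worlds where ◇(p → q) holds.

5

s: successors {s, t, w}; p → q there: s:T, t:F, w:T. ✓
t: successors {s, t, v, w}; p → q there: s:T, t:F, v:T, w:T. ✓
u: successors {u, v, w}; p → q there: u:T, v:T, w:T. ✓
v: successors {s, t, u}; p → q there: s:T, t:F, u:T. ✓
w: successors {s, u}; p → q there: s:T, u:T. ✓
Satisfying worlds: {s, t, u, v, w}.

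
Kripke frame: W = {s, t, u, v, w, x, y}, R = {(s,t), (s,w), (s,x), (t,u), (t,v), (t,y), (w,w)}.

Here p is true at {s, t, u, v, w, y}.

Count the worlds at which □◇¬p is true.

s: successors {t, w, x}; ◇¬p there: t:F, w:F, x:F. ✗
t: successors {u, v, y}; ◇¬p there: u:F, v:F, y:F. ✗
u: no successors, so □◇¬p holds vacuously. ✓
v: no successors, so □◇¬p holds vacuously. ✓
w: successors {w}; ◇¬p there: w:F. ✗
x: no successors, so □◇¬p holds vacuously. ✓
y: no successors, so □◇¬p holds vacuously. ✓
Satisfying worlds: {u, v, x, y}.

4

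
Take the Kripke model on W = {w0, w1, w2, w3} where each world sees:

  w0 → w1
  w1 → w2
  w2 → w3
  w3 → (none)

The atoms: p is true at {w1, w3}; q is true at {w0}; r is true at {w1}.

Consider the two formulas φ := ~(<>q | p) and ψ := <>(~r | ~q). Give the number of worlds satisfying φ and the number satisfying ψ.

For ~(<>q | p):
w0: <>q | p is F. ✓
w1: <>q | p is T. ✗
w2: <>q | p is F. ✓
w3: <>q | p is T. ✗
— 2 worlds.
For <>(~r | ~q):
w0: successors {w1}; ~r | ~q there: w1:T. ✓
w1: successors {w2}; ~r | ~q there: w2:T. ✓
w2: successors {w3}; ~r | ~q there: w3:T. ✓
w3: no successors, so <>(~r | ~q) fails. ✗
— 3 worlds.

2 and 3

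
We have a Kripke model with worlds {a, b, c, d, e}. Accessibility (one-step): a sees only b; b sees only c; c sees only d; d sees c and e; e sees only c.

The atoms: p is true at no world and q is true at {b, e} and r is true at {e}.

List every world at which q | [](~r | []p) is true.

{a, b, c, e}

a: q is F, [](~r | []p) is T. ✓
b: q is T, [](~r | []p) is T. ✓
c: q is F, [](~r | []p) is T. ✓
d: q is F, [](~r | []p) is F. ✗
e: q is T, [](~r | []p) is T. ✓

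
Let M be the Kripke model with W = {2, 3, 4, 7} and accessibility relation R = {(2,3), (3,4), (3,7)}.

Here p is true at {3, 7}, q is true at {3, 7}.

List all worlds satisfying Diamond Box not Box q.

2: successors {3}; Box not Box q there: 3:F. ✗
3: successors {4, 7}; Box not Box q there: 4:T, 7:T. ✓
4: no successors, so Diamond Box not Box q fails. ✗
7: no successors, so Diamond Box not Box q fails. ✗

{3}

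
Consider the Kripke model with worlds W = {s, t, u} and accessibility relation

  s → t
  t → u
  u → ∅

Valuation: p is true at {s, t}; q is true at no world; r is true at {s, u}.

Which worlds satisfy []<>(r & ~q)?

s: successors {t}; <>(r & ~q) there: t:T. ✓
t: successors {u}; <>(r & ~q) there: u:F. ✗
u: no successors, so []<>(r & ~q) holds vacuously. ✓

{s, u}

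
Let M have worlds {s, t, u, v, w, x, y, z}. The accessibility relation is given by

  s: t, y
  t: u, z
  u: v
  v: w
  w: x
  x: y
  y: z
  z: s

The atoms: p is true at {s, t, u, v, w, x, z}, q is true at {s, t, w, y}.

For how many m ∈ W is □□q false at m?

4

s: successors {t, y}; □q there: t:F, y:F. ✗
t: successors {u, z}; □q there: u:F, z:T. ✗
u: successors {v}; □q there: v:T. ✓
v: successors {w}; □q there: w:F. ✗
w: successors {x}; □q there: x:T. ✓
x: successors {y}; □q there: y:F. ✗
y: successors {z}; □q there: z:T. ✓
z: successors {s}; □q there: s:T. ✓
Satisfying worlds: {u, w, y, z}.
So □□q fails at the other 4 worlds.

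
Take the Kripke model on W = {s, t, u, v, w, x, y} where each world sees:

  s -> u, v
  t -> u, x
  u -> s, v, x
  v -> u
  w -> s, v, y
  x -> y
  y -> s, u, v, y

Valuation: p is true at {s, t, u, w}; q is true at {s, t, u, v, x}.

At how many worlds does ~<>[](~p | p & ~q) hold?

5

s: <>[](~p | p & ~q) is F. ✓
t: <>[](~p | p & ~q) is T. ✗
u: <>[](~p | p & ~q) is T. ✗
v: <>[](~p | p & ~q) is F. ✓
w: <>[](~p | p & ~q) is F. ✓
x: <>[](~p | p & ~q) is F. ✓
y: <>[](~p | p & ~q) is F. ✓
Satisfying worlds: {s, v, w, x, y}.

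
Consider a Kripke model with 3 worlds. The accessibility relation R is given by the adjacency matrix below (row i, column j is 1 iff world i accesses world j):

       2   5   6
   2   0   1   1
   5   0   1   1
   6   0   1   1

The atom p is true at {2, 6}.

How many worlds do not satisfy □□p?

3

2: successors {5, 6}; □p there: 5:F, 6:F. ✗
5: successors {5, 6}; □p there: 5:F, 6:F. ✗
6: successors {5, 6}; □p there: 5:F, 6:F. ✗
Satisfying worlds: ∅.
So □□p fails at the other 3 worlds.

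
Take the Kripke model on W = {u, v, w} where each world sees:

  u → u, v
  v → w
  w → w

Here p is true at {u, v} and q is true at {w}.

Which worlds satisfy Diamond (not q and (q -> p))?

u: successors {u, v}; not q and (q -> p) there: u:T, v:T. ✓
v: successors {w}; not q and (q -> p) there: w:F. ✗
w: successors {w}; not q and (q -> p) there: w:F. ✗

{u}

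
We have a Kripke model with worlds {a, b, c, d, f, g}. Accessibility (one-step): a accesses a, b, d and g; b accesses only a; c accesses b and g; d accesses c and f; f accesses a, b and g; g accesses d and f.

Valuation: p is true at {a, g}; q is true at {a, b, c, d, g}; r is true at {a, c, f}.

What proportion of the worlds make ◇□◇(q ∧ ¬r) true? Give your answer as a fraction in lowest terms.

2/3

a: successors {a, b, d, g}; □◇(q ∧ ¬r) there: a:F, b:T, d:T, g:F. ✓
b: successors {a}; □◇(q ∧ ¬r) there: a:F. ✗
c: successors {b, g}; □◇(q ∧ ¬r) there: b:T, g:F. ✓
d: successors {c, f}; □◇(q ∧ ¬r) there: c:F, f:F. ✗
f: successors {a, b, g}; □◇(q ∧ ¬r) there: a:F, b:T, g:F. ✓
g: successors {d, f}; □◇(q ∧ ¬r) there: d:T, f:F. ✓
That's 4 of 6 worlds, so 4/6 = 2/3.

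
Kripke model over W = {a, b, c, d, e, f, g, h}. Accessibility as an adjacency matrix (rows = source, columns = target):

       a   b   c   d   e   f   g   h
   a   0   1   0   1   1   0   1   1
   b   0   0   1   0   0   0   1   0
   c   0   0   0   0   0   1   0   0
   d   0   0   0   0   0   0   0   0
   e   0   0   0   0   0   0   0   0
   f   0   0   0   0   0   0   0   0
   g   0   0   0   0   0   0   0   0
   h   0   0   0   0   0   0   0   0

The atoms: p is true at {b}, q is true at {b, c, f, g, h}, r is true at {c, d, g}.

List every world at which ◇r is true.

a: successors {b, d, e, g, h}; r there: b:F, d:T, e:F, g:T, h:F. ✓
b: successors {c, g}; r there: c:T, g:T. ✓
c: successors {f}; r there: f:F. ✗
d: no successors, so ◇r fails. ✗
e: no successors, so ◇r fails. ✗
f: no successors, so ◇r fails. ✗
g: no successors, so ◇r fails. ✗
h: no successors, so ◇r fails. ✗

{a, b}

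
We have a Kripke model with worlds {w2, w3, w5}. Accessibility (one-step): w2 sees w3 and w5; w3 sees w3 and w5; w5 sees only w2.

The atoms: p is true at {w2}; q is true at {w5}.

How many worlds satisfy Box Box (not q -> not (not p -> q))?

1

w2: successors {w3, w5}; Box (not q -> not (not p -> q)) there: w3:T, w5:F. ✗
w3: successors {w3, w5}; Box (not q -> not (not p -> q)) there: w3:T, w5:F. ✗
w5: successors {w2}; Box (not q -> not (not p -> q)) there: w2:T. ✓
Satisfying worlds: {w5}.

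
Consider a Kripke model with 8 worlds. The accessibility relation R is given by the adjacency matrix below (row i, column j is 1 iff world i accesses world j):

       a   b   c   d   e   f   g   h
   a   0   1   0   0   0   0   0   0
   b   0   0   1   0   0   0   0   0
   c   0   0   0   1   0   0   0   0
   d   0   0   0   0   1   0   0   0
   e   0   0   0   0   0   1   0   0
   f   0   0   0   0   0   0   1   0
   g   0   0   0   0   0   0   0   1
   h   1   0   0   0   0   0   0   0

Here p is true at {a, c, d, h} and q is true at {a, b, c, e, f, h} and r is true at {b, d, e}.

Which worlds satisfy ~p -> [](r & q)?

{a, c, d, h}

a: ~p is F, [](r & q) is T. ✓
b: ~p is T, [](r & q) is F. ✗
c: ~p is F, [](r & q) is F. ✓
d: ~p is F, [](r & q) is T. ✓
e: ~p is T, [](r & q) is F. ✗
f: ~p is T, [](r & q) is F. ✗
g: ~p is T, [](r & q) is F. ✗
h: ~p is F, [](r & q) is F. ✓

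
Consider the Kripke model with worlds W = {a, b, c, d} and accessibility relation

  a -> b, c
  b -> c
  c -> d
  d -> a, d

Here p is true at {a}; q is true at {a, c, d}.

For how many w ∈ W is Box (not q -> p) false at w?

1

a: successors {b, c}; not q -> p there: b:F, c:T. ✗
b: successors {c}; not q -> p there: c:T. ✓
c: successors {d}; not q -> p there: d:T. ✓
d: successors {a, d}; not q -> p there: a:T, d:T. ✓
Satisfying worlds: {b, c, d}.
So Box (not q -> p) fails at the other 1 world.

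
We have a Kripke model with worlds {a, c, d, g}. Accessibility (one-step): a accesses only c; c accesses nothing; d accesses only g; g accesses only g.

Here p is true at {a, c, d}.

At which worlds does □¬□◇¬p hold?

{c}

a: successors {c}; ¬□◇¬p there: c:F. ✗
c: no successors, so □¬□◇¬p holds vacuously. ✓
d: successors {g}; ¬□◇¬p there: g:F. ✗
g: successors {g}; ¬□◇¬p there: g:F. ✗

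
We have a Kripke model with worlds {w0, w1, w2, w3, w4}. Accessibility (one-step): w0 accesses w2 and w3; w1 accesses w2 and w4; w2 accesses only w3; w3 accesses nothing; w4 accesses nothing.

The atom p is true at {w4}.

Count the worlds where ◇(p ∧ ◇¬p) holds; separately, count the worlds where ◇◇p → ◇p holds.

For ◇(p ∧ ◇¬p):
w0: successors {w2, w3}; p ∧ ◇¬p there: w2:F, w3:F. ✗
w1: successors {w2, w4}; p ∧ ◇¬p there: w2:F, w4:F. ✗
w2: successors {w3}; p ∧ ◇¬p there: w3:F. ✗
w3: no successors, so ◇(p ∧ ◇¬p) fails. ✗
w4: no successors, so ◇(p ∧ ◇¬p) fails. ✗
— 0 worlds.
For ◇◇p → ◇p:
w0: ◇◇p is F, ◇p is F. ✓
w1: ◇◇p is F, ◇p is T. ✓
w2: ◇◇p is F, ◇p is F. ✓
w3: ◇◇p is F, ◇p is F. ✓
w4: ◇◇p is F, ◇p is F. ✓
— 5 worlds.

0 and 5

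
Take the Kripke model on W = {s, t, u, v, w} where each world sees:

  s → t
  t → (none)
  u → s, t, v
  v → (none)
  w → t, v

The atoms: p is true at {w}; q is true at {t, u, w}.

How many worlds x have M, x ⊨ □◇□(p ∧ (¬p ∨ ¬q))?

s: successors {t}; ◇□(p ∧ (¬p ∨ ¬q)) there: t:F. ✗
t: no successors, so □◇□(p ∧ (¬p ∨ ¬q)) holds vacuously. ✓
u: successors {s, t, v}; ◇□(p ∧ (¬p ∨ ¬q)) there: s:T, t:F, v:F. ✗
v: no successors, so □◇□(p ∧ (¬p ∨ ¬q)) holds vacuously. ✓
w: successors {t, v}; ◇□(p ∧ (¬p ∨ ¬q)) there: t:F, v:F. ✗
Satisfying worlds: {t, v}.

2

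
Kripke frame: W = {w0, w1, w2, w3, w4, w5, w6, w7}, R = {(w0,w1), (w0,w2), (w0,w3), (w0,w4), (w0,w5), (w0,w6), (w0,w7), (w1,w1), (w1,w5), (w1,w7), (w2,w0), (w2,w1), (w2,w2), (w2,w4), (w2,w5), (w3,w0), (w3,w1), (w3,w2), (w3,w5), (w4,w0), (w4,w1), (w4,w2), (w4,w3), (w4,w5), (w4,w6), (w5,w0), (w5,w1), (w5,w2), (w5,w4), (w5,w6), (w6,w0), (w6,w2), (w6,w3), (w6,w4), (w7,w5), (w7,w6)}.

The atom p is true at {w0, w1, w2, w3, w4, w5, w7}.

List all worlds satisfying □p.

w0: successors {w1, w2, w3, w4, w5, w6, w7}; p there: w1:T, w2:T, w3:T, w4:T, w5:T, w6:F, w7:T. ✗
w1: successors {w1, w5, w7}; p there: w1:T, w5:T, w7:T. ✓
w2: successors {w0, w1, w2, w4, w5}; p there: w0:T, w1:T, w2:T, w4:T, w5:T. ✓
w3: successors {w0, w1, w2, w5}; p there: w0:T, w1:T, w2:T, w5:T. ✓
w4: successors {w0, w1, w2, w3, w5, w6}; p there: w0:T, w1:T, w2:T, w3:T, w5:T, w6:F. ✗
w5: successors {w0, w1, w2, w4, w6}; p there: w0:T, w1:T, w2:T, w4:T, w6:F. ✗
w6: successors {w0, w2, w3, w4}; p there: w0:T, w2:T, w3:T, w4:T. ✓
w7: successors {w5, w6}; p there: w5:T, w6:F. ✗

{w1, w2, w3, w6}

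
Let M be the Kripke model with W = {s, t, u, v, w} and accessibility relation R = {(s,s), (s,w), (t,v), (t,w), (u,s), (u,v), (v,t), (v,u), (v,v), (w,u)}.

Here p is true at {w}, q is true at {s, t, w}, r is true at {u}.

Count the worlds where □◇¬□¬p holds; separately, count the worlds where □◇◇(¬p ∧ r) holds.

For □◇¬□¬p:
s: successors {s, w}; ◇¬□¬p there: s:T, w:F. ✗
t: successors {v, w}; ◇¬□¬p there: v:T, w:F. ✗
u: successors {s, v}; ◇¬□¬p there: s:T, v:T. ✓
v: successors {t, u, v}; ◇¬□¬p there: t:F, u:T, v:T. ✗
w: successors {u}; ◇¬□¬p there: u:T. ✓
— 2 worlds.
For □◇◇(¬p ∧ r):
s: successors {s, w}; ◇◇(¬p ∧ r) there: s:T, w:F. ✗
t: successors {v, w}; ◇◇(¬p ∧ r) there: v:T, w:F. ✗
u: successors {s, v}; ◇◇(¬p ∧ r) there: s:T, v:T. ✓
v: successors {t, u, v}; ◇◇(¬p ∧ r) there: t:T, u:T, v:T. ✓
w: successors {u}; ◇◇(¬p ∧ r) there: u:T. ✓
— 3 worlds.

2 and 3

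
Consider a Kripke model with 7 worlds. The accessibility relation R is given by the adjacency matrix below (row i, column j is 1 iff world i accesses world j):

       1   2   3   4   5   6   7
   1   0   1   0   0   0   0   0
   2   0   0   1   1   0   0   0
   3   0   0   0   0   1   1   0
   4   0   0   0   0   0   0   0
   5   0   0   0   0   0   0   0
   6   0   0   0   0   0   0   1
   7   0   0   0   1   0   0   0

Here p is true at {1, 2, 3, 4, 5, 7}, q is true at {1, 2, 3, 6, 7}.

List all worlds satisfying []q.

{1, 4, 5, 6}

1: successors {2}; q there: 2:T. ✓
2: successors {3, 4}; q there: 3:T, 4:F. ✗
3: successors {5, 6}; q there: 5:F, 6:T. ✗
4: no successors, so []q holds vacuously. ✓
5: no successors, so []q holds vacuously. ✓
6: successors {7}; q there: 7:T. ✓
7: successors {4}; q there: 4:F. ✗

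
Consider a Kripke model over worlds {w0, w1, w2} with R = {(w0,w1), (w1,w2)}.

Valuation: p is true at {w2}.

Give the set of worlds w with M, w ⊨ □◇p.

{w0, w2}

w0: successors {w1}; ◇p there: w1:T. ✓
w1: successors {w2}; ◇p there: w2:F. ✗
w2: no successors, so □◇p holds vacuously. ✓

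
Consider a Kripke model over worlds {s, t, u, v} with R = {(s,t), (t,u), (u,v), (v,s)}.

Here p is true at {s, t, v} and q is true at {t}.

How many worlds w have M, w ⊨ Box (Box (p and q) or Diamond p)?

3

s: successors {t}; Box (p and q) or Diamond p there: t:F. ✗
t: successors {u}; Box (p and q) or Diamond p there: u:T. ✓
u: successors {v}; Box (p and q) or Diamond p there: v:T. ✓
v: successors {s}; Box (p and q) or Diamond p there: s:T. ✓
Satisfying worlds: {t, u, v}.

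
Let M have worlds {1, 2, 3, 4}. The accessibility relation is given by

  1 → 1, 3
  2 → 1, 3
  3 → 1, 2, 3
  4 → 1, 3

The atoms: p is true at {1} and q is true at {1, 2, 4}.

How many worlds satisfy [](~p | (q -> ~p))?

1: successors {1, 3}; ~p | (q -> ~p) there: 1:F, 3:T. ✗
2: successors {1, 3}; ~p | (q -> ~p) there: 1:F, 3:T. ✗
3: successors {1, 2, 3}; ~p | (q -> ~p) there: 1:F, 2:T, 3:T. ✗
4: successors {1, 3}; ~p | (q -> ~p) there: 1:F, 3:T. ✗
Satisfying worlds: ∅.

0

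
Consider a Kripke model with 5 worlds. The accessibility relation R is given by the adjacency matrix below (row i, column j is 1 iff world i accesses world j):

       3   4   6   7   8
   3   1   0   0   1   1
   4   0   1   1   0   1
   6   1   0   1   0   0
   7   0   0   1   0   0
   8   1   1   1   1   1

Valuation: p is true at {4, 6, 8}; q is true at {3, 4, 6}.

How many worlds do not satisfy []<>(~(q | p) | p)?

0

3: successors {3, 7, 8}; <>(~(q | p) | p) there: 3:T, 7:T, 8:T. ✓
4: successors {4, 6, 8}; <>(~(q | p) | p) there: 4:T, 6:T, 8:T. ✓
6: successors {3, 6}; <>(~(q | p) | p) there: 3:T, 6:T. ✓
7: successors {6}; <>(~(q | p) | p) there: 6:T. ✓
8: successors {3, 4, 6, 7, 8}; <>(~(q | p) | p) there: 3:T, 4:T, 6:T, 7:T, 8:T. ✓
Satisfying worlds: {3, 4, 6, 7, 8}.
So []<>(~(q | p) | p) fails at the other 0 worlds.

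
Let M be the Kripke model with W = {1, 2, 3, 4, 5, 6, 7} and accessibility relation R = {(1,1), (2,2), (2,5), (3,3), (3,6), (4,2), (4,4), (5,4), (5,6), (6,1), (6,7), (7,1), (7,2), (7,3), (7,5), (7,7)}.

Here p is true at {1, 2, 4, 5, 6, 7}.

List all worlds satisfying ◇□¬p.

1: successors {1}; □¬p there: 1:F. ✗
2: successors {2, 5}; □¬p there: 2:F, 5:F. ✗
3: successors {3, 6}; □¬p there: 3:F, 6:F. ✗
4: successors {2, 4}; □¬p there: 2:F, 4:F. ✗
5: successors {4, 6}; □¬p there: 4:F, 6:F. ✗
6: successors {1, 7}; □¬p there: 1:F, 7:F. ✗
7: successors {1, 2, 3, 5, 7}; □¬p there: 1:F, 2:F, 3:F, 5:F, 7:F. ✗

∅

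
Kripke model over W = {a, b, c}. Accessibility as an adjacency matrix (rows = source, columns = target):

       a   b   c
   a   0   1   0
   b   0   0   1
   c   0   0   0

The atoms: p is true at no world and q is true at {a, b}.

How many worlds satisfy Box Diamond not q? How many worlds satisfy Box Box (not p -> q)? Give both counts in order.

For Box Diamond not q:
a: successors {b}; Diamond not q there: b:T. ✓
b: successors {c}; Diamond not q there: c:F. ✗
c: no successors, so Box Diamond not q holds vacuously. ✓
— 2 worlds.
For Box Box (not p -> q):
a: successors {b}; Box (not p -> q) there: b:F. ✗
b: successors {c}; Box (not p -> q) there: c:T. ✓
c: no successors, so Box Box (not p -> q) holds vacuously. ✓
— 2 worlds.

2 and 2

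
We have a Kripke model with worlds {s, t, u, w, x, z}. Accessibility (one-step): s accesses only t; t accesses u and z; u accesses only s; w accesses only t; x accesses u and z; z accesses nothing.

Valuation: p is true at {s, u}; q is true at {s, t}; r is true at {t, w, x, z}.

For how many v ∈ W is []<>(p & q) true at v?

s: successors {t}; <>(p & q) there: t:F. ✗
t: successors {u, z}; <>(p & q) there: u:T, z:F. ✗
u: successors {s}; <>(p & q) there: s:F. ✗
w: successors {t}; <>(p & q) there: t:F. ✗
x: successors {u, z}; <>(p & q) there: u:T, z:F. ✗
z: no successors, so []<>(p & q) holds vacuously. ✓
Satisfying worlds: {z}.

1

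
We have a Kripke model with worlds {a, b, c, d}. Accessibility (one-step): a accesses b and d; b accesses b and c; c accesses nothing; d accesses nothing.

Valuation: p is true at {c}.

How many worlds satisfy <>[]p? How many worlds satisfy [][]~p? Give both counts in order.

2 and 2

For <>[]p:
a: successors {b, d}; []p there: b:F, d:T. ✓
b: successors {b, c}; []p there: b:F, c:T. ✓
c: no successors, so <>[]p fails. ✗
d: no successors, so <>[]p fails. ✗
— 2 worlds.
For [][]~p:
a: successors {b, d}; []~p there: b:F, d:T. ✗
b: successors {b, c}; []~p there: b:F, c:T. ✗
c: no successors, so [][]~p holds vacuously. ✓
d: no successors, so [][]~p holds vacuously. ✓
— 2 worlds.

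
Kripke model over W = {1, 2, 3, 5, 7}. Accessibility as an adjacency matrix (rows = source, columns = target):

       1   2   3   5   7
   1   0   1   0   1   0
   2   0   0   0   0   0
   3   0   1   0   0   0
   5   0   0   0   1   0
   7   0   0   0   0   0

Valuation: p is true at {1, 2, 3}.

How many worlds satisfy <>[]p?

2

1: successors {2, 5}; []p there: 2:T, 5:F. ✓
2: no successors, so <>[]p fails. ✗
3: successors {2}; []p there: 2:T. ✓
5: successors {5}; []p there: 5:F. ✗
7: no successors, so <>[]p fails. ✗
Satisfying worlds: {1, 3}.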